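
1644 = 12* 137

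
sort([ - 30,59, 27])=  [ - 30,27,59 ] 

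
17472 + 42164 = 59636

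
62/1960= 31/980 = 0.03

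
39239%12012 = 3203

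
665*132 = 87780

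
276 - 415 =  - 139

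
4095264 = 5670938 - 1575674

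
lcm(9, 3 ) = 9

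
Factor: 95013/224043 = 3^4*191^(  -  1)  =  81/191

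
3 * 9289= 27867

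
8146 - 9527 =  - 1381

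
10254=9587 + 667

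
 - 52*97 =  - 5044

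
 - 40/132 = - 1 + 23/33 = - 0.30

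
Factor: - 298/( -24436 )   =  1/82 =2^(-1)*41^( - 1)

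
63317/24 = 2638  +  5/24  =  2638.21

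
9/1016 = 9/1016 = 0.01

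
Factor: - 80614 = -2^1* 17^1*2371^1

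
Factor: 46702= 2^1 *19^1*1229^1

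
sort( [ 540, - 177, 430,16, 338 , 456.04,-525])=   [ -525, - 177,16,338, 430, 456.04,  540 ] 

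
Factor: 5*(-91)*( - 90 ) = 40950=2^1*3^2*5^2 * 7^1*13^1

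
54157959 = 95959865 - 41801906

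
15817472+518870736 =534688208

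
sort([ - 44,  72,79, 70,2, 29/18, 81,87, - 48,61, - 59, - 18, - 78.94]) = [ - 78.94, - 59,  -  48, - 44, - 18, 29/18,2,61,70,72, 79, 81,87 ] 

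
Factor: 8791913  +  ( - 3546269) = 2^2*3^1*437137^1 = 5245644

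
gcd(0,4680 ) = 4680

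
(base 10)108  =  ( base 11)99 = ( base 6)300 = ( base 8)154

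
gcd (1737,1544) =193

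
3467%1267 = 933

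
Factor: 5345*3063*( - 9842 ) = -2^1* 3^1*5^1*7^1*19^1*37^1*1021^1*1069^1 = -161130615870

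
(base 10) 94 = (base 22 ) 46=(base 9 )114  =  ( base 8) 136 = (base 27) 3D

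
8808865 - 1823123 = 6985742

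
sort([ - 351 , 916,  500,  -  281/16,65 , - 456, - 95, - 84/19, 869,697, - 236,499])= [ - 456, - 351,-236, - 95, - 281/16, - 84/19, 65, 499, 500, 697 , 869, 916 ] 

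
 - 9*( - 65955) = 593595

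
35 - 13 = 22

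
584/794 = 292/397 = 0.74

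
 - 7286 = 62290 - 69576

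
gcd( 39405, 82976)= 1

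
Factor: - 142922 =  - 2^1*13^1*23^1* 239^1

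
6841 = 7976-1135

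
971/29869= 971/29869 = 0.03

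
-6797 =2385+- 9182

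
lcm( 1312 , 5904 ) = 11808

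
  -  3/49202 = -3/49202 = -0.00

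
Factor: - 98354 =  - 2^1* 49177^1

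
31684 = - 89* ( - 356)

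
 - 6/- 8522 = 3/4261 = 0.00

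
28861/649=44 + 305/649 = 44.47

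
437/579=437/579 = 0.75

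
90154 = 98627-8473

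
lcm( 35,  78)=2730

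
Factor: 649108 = 2^2*162277^1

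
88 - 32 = 56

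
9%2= 1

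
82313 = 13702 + 68611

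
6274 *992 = 6223808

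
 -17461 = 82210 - 99671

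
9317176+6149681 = 15466857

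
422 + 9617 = 10039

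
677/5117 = 677/5117 = 0.13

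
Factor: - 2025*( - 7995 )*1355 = 3^5*5^4*13^1*41^1*271^1 = 21937280625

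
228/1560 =19/130   =  0.15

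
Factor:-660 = -2^2*3^1*5^1 * 11^1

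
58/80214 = 1/1383 = 0.00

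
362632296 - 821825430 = - 459193134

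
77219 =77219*1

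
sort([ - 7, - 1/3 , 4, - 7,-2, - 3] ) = [  -  7 , - 7,-3, - 2, - 1/3,4]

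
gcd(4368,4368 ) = 4368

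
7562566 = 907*8338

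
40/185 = 8/37 = 0.22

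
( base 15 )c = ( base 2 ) 1100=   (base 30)C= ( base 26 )C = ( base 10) 12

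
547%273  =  1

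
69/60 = 1+3/20= 1.15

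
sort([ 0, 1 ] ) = [ 0, 1 ] 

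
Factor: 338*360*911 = 110850480 = 2^4*3^2*5^1 * 13^2* 911^1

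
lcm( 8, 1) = 8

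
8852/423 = 8852/423 = 20.93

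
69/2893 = 69/2893 = 0.02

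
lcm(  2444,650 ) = 61100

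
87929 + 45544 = 133473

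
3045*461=1403745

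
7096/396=17 + 91/99 = 17.92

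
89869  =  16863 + 73006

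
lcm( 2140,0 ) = 0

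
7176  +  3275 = 10451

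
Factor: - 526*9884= - 5198984 = - 2^3*7^1*263^1*353^1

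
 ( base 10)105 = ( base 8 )151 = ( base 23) 4D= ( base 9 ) 126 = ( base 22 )4h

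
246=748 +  - 502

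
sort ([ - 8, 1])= [-8,1 ]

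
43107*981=42287967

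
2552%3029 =2552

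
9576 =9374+202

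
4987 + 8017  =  13004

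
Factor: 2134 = 2^1*11^1*97^1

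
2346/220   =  10 + 73/110 = 10.66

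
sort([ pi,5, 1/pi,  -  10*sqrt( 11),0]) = [ - 10 * sqrt ( 11 ), 0,1/pi , pi,5]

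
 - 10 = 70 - 80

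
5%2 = 1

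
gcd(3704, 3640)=8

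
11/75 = 11/75 = 0.15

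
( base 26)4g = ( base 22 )5a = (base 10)120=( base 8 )170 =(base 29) 44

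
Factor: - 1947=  - 3^1*11^1* 59^1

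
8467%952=851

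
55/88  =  5/8= 0.62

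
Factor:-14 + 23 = 9=3^2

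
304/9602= 152/4801 = 0.03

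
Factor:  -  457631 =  - 23^1 * 101^1*197^1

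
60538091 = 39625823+20912268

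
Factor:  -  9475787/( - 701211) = 3^(  -  1)*7^ ( - 1)*33391^( - 1)*9475787^1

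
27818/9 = 27818/9 = 3090.89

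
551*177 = 97527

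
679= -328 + 1007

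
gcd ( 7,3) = 1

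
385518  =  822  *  469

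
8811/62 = 142 + 7/62= 142.11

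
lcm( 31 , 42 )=1302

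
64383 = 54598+9785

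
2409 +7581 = 9990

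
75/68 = 1 + 7/68 = 1.10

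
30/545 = 6/109 = 0.06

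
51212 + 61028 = 112240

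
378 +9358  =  9736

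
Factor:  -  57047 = -57047^1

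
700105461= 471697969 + 228407492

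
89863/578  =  155 + 273/578 =155.47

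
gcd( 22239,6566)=7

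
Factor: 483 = 3^1*7^1*23^1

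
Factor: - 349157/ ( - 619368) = 2^( - 3 )*3^( - 1 )*101^1*131^(-1)*197^( - 1 )*3457^1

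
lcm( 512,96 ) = 1536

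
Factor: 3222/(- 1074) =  - 3^1 = - 3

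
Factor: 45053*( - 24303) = - 1094923059 = -3^1*8101^1*45053^1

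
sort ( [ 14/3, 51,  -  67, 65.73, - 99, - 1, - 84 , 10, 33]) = [ -99, - 84,-67, - 1,14/3, 10,33, 51,65.73]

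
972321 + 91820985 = 92793306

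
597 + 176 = 773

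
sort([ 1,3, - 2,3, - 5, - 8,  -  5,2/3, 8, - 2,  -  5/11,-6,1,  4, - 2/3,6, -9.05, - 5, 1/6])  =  [  -  9.05 ,  -  8, - 6, - 5,- 5,- 5, - 2, - 2, - 2/3, - 5/11,  1/6, 2/3,1 , 1,3,3,4,6,8]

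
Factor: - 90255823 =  - 7^1*12893689^1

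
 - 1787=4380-6167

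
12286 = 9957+2329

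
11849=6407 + 5442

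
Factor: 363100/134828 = 90775/33707 = 5^2*37^( - 1 ) * 911^( - 1 )*3631^1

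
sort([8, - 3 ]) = [-3, 8]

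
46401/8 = 46401/8 = 5800.12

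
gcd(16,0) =16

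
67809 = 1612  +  66197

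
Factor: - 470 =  - 2^1*5^1*47^1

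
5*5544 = 27720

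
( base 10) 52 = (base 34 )1i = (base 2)110100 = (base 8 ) 64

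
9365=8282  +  1083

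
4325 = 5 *865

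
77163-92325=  -15162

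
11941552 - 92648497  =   - 80706945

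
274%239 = 35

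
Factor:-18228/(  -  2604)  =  7^1 = 7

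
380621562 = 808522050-427900488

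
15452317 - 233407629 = - 217955312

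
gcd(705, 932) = 1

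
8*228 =1824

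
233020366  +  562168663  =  795189029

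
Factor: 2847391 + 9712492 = 12559883 = 7^1*1794269^1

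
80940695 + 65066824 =146007519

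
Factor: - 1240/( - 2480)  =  2^( - 1)= 1/2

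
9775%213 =190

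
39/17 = 39/17 =2.29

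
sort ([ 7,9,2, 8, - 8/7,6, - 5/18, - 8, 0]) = [ - 8, - 8/7, - 5/18 , 0, 2,6 , 7,  8,9]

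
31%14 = 3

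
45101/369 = 122 + 83/369 = 122.22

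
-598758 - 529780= - 1128538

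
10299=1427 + 8872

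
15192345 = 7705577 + 7486768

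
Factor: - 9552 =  - 2^4 *3^1*199^1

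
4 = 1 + 3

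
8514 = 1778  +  6736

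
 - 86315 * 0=0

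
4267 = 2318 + 1949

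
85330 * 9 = 767970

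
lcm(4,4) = 4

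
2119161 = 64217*33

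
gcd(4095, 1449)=63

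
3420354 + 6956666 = 10377020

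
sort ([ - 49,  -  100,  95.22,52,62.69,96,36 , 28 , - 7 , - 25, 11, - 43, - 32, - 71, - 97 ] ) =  [-100, - 97,-71, - 49, - 43, - 32, - 25, - 7, 11, 28,36, 52,62.69,  95.22, 96]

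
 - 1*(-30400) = 30400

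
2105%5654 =2105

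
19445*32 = 622240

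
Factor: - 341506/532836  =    -  2^(- 1 ) * 3^( - 2) * 11^1 *41^( - 1)*43^1 = - 473/738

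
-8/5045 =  -1 + 5037/5045  =  - 0.00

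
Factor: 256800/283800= 428/473 = 2^2 * 11^( - 1)*  43^(  -  1 )*107^1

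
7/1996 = 7/1996 = 0.00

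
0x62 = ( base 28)3E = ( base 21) 4e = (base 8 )142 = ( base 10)98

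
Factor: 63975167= 23^1*139^1 *20011^1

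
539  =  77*7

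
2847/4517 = 2847/4517 = 0.63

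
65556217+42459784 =108016001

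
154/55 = 14/5 = 2.80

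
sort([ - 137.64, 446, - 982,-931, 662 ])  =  [ - 982, -931,-137.64, 446,662]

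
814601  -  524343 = 290258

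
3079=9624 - 6545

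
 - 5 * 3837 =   -  19185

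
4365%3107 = 1258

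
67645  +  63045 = 130690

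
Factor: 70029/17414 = 2^( - 1)*3^2*31^1*251^1 * 8707^( - 1 )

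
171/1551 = 57/517 = 0.11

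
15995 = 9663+6332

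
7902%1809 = 666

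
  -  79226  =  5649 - 84875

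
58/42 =1 + 8/21  =  1.38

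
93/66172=93/66172  =  0.00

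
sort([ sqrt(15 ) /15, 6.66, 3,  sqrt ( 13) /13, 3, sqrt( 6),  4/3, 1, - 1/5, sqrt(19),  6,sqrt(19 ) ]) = [ - 1/5, sqrt(15)/15, sqrt(13)/13,1, 4/3, sqrt(6) , 3, 3, sqrt(19 ),sqrt( 19 ),  6,6.66 ]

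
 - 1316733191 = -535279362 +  - 781453829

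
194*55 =10670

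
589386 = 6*98231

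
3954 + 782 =4736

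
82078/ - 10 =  - 8208 + 1/5 = - 8207.80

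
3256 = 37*88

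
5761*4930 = 28401730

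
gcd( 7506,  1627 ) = 1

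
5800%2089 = 1622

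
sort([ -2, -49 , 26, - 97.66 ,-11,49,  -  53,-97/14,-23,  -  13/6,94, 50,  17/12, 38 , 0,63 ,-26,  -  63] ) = [ - 97.66 ,-63, - 53,  -  49,  -  26, - 23, - 11, - 97/14,-13/6, - 2, 0 , 17/12, 26 , 38, 49, 50,63, 94] 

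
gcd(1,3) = 1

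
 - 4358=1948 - 6306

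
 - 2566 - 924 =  - 3490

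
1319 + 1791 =3110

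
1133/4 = 283 + 1/4=283.25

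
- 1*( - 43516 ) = 43516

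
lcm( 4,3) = 12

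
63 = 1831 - 1768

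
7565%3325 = 915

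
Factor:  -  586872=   -2^3*3^3*11^1*13^1 * 19^1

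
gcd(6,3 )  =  3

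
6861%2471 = 1919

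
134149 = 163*823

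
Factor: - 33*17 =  - 3^1*11^1*17^1   =  - 561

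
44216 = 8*5527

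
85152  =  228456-143304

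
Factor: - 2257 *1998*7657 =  - 2^1*3^3*  13^1*19^1*31^1*37^2 *61^1 = - 34529134302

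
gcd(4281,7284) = 3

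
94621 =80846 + 13775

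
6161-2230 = 3931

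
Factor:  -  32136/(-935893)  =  2^3*3^1* 7^( - 1)*13^1 * 23^( - 1 )*103^1*5813^ ( - 1) 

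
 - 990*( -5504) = 5448960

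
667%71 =28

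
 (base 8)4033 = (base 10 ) 2075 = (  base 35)1OA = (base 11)1617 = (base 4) 200123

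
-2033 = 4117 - 6150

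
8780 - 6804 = 1976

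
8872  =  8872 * 1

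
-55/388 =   -  55/388 = - 0.14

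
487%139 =70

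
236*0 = 0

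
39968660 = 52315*764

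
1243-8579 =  - 7336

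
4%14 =4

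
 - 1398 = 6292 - 7690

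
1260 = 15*84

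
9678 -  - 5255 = 14933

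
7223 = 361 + 6862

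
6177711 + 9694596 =15872307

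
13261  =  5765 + 7496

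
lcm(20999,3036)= 251988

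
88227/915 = 29409/305=96.42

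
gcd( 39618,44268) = 186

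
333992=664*503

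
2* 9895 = 19790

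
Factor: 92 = 2^2*23^1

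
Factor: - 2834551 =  - 2834551^1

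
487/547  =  487/547  =  0.89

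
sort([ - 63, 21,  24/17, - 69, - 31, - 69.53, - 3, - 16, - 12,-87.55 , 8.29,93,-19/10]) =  [ - 87.55, - 69.53, - 69, - 63, - 31, - 16, - 12, - 3, - 19/10,24/17, 8.29,  21,  93]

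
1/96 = 1/96  =  0.01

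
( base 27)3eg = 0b101000010101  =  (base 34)27v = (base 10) 2581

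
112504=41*2744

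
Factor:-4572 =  - 2^2*3^2*127^1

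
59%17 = 8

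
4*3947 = 15788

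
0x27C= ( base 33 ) J9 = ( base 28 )MK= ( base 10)636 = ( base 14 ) 336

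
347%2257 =347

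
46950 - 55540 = -8590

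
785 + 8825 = 9610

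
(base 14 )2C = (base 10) 40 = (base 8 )50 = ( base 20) 20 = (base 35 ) 15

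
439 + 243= 682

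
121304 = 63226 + 58078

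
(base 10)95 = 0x5f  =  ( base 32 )2V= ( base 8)137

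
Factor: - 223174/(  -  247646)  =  7^( - 2)*19^ (  -  1)*839^1 = 839/931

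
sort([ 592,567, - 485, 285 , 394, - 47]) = [ - 485, - 47, 285, 394,567 , 592 ]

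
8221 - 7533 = 688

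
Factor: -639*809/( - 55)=3^2*5^(  -  1) * 11^ ( - 1)*71^1*809^1 = 516951/55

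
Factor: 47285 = 5^1* 7^2*193^1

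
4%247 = 4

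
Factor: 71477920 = 2^5*5^1*53^1 * 8429^1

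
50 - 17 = 33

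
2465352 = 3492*706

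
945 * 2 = 1890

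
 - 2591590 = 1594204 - 4185794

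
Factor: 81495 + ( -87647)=  -  2^3*769^1 = - 6152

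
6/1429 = 6/1429=0.00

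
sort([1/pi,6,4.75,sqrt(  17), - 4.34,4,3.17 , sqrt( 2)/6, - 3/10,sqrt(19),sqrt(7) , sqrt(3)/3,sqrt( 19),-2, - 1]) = [ - 4.34,  -  2, - 1, - 3/10, sqrt(2) /6,1/pi, sqrt(3 ) /3, sqrt(7),3.17,4,sqrt( 17 ),sqrt(19),sqrt(19),  4.75,6 ]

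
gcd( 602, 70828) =2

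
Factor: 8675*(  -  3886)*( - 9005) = 2^1 * 5^3*29^1 * 67^1*347^1 * 1801^1= 303568005250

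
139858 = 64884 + 74974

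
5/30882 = 5/30882 = 0.00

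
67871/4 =16967 + 3/4  =  16967.75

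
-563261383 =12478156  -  575739539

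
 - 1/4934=- 1 + 4933/4934 = - 0.00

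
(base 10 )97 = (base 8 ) 141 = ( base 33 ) 2V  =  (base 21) 4d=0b1100001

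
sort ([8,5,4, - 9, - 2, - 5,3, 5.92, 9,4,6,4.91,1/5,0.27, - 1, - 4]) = [ - 9,-5, - 4, - 2, - 1, 1/5,  0.27 , 3,4,4, 4.91, 5,5.92, 6,8, 9]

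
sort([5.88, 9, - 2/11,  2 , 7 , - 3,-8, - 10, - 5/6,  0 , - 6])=[  -  10, - 8, - 6 , - 3,- 5/6, - 2/11,0,  2,5.88 , 7,  9 ]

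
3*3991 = 11973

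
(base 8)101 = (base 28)29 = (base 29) 27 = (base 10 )65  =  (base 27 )2B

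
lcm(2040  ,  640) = 32640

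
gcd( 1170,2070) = 90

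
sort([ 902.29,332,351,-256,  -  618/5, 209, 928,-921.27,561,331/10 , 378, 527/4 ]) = [-921.27, - 256,-618/5, 331/10, 527/4,209, 332,351,378,561,902.29,  928] 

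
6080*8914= 54197120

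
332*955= 317060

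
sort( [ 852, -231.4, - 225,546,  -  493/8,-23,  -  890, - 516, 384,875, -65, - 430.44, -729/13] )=[ - 890, - 516, - 430.44, - 231.4, -225, - 65, - 493/8, - 729/13, - 23, 384,546,852, 875]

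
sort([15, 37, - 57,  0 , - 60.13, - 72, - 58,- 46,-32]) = [ - 72  , - 60.13, - 58,-57 , - 46,  -  32 , 0,15,37]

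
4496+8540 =13036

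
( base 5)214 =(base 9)65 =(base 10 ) 59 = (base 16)3B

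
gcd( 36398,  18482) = 2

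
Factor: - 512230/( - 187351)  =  2^1 * 5^1*43^( - 1 ) * 181^1*283^1 * 4357^( - 1)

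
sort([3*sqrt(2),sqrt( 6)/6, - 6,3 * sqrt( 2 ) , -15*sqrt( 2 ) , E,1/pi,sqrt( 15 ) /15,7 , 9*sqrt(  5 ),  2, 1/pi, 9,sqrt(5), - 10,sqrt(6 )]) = [ - 15 *sqrt( 2 ), - 10, - 6,sqrt(15) /15, 1/pi,1/pi,sqrt( 6)/6, 2,sqrt(5) , sqrt(6) , E, 3*sqrt( 2),3*sqrt( 2),7 , 9,9*sqrt( 5)]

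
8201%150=101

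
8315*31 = 257765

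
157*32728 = 5138296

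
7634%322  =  228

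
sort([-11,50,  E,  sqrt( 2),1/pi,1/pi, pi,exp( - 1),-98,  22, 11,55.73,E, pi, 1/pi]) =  [-98 ,-11, 1/pi,1/pi,1/pi,  exp(  -  1),sqrt( 2),E,E,pi,pi, 11,22,50,55.73]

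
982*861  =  845502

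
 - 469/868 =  - 67/124 = -0.54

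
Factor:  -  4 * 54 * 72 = - 2^6*3^5=-15552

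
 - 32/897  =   - 1 + 865/897 = - 0.04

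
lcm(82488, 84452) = 3546984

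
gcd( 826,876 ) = 2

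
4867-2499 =2368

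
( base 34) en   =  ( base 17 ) 1C6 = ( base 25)jo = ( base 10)499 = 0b111110011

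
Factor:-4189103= - 37^1*43^1*2633^1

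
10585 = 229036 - 218451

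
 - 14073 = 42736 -56809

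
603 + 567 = 1170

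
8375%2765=80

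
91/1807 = 7/139 = 0.05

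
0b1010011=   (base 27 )32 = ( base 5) 313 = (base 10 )83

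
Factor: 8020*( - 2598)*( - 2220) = 2^5 *3^2*5^2*37^1*401^1*433^1 = 46255831200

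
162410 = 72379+90031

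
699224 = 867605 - 168381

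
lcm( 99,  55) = 495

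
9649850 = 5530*1745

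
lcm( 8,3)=24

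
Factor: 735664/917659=2^4*45979^1*917659^(-1)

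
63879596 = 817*78188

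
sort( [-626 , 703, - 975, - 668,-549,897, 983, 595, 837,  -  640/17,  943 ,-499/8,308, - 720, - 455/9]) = [ - 975, - 720, - 668, - 626,-549, - 499/8, - 455/9,-640/17,  308,595, 703, 837,  897, 943,983]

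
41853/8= 41853/8 = 5231.62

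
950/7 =135 + 5/7 =135.71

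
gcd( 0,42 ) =42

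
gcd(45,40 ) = 5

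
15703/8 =15703/8=1962.88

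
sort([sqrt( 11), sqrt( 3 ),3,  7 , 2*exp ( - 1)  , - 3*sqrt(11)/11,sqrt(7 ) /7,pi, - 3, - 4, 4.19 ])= [ - 4, - 3,- 3* sqrt (11)/11,sqrt ( 7)/7, 2*exp ( - 1), sqrt( 3) , 3, pi, sqrt( 11 ) , 4.19,7] 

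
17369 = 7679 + 9690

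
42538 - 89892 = -47354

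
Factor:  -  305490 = -2^1 * 3^1 * 5^1*17^1 * 599^1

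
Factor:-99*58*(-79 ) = 2^1*3^2 * 11^1*29^1 * 79^1 = 453618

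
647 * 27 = 17469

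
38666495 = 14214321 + 24452174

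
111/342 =37/114  =  0.32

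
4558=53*86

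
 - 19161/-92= 208 + 25/92=   208.27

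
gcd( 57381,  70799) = 1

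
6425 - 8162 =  - 1737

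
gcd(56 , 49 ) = 7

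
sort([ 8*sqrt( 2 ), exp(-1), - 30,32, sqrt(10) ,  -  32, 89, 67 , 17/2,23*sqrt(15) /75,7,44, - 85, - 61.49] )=[ - 85,-61.49 ,  -  32, - 30, exp( - 1),23*sqrt( 15) /75,sqrt(10 ),7,17/2,8*sqrt(2),32,44,67, 89]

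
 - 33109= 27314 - 60423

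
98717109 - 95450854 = 3266255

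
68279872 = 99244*688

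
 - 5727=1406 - 7133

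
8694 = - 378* (  -  23 ) 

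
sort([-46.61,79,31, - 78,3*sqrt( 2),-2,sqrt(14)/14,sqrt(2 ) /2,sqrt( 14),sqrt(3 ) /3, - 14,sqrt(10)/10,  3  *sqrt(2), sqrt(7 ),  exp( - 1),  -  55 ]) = [- 78, - 55, - 46.61,- 14, -2,sqrt( 14)/14, sqrt( 10) /10,exp( - 1),sqrt( 3)/3, sqrt( 2 )/2,  sqrt( 7 ), sqrt( 14 ),3 *sqrt(2 ),3*sqrt ( 2 ),31 , 79] 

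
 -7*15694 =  - 109858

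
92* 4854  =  446568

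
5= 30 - 25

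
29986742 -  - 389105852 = 419092594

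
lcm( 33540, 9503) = 570180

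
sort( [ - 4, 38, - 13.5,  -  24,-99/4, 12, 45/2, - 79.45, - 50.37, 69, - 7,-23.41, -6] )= [-79.45,  -  50.37, - 99/4,  -  24, - 23.41, - 13.5, - 7,-6, - 4 , 12 , 45/2,38, 69]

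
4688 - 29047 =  - 24359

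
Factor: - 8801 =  - 13^1*677^1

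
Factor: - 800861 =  - 800861^1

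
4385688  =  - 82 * ( - 53484)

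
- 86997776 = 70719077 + -157716853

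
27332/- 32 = -6833/8 = - 854.12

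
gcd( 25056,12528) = 12528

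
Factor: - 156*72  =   - 11232=-2^5 * 3^3*13^1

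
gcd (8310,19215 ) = 15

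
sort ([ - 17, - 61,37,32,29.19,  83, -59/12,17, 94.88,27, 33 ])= [ - 61, - 17,  -  59/12,17,27,29.19,32,33,37 , 83,94.88] 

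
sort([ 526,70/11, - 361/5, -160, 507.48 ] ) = [ - 160, - 361/5, 70/11 , 507.48, 526]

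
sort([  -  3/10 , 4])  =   [ - 3/10, 4]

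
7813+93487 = 101300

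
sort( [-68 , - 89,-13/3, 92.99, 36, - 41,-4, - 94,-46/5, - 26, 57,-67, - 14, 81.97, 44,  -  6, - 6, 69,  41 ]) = [-94,-89, - 68,-67,-41, - 26, - 14, - 46/5, - 6,-6,-13/3,  -  4, 36, 41, 44,57,69, 81.97, 92.99 ]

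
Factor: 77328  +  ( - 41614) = 2^1*7^1 * 2551^1 =35714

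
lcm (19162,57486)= 57486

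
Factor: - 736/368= -2 =- 2^1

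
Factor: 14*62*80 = 69440= 2^6*5^1*7^1*31^1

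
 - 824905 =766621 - 1591526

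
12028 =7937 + 4091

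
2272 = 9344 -7072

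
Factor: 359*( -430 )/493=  - 154370/493 = - 2^1*5^1* 17^( - 1)*29^ ( - 1 )*43^1*359^1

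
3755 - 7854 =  - 4099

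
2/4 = 1/2 =0.50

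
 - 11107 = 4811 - 15918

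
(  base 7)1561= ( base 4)21313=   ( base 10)631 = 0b1001110111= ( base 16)277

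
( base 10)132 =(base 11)110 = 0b10000100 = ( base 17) 7D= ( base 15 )8C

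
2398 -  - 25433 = 27831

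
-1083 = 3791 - 4874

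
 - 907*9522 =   -  8636454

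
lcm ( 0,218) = 0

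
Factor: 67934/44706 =33967/22353=3^( - 1 )*7451^( - 1)*33967^1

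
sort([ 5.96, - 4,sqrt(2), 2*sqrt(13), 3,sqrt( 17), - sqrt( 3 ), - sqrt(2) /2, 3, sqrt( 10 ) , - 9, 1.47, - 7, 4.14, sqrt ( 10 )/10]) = [ - 9,- 7 ,-4, - sqrt ( 3),- sqrt( 2 )/2,sqrt( 10 ) /10,sqrt( 2), 1.47, 3,3, sqrt( 10 ),sqrt(17 ), 4.14,  5.96, 2*sqrt( 13) ]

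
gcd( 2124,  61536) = 12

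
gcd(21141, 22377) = 3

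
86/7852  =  43/3926 = 0.01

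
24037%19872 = 4165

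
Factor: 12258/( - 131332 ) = -2^(  -  1)*3^3 * 227^1*32833^( - 1) = - 6129/65666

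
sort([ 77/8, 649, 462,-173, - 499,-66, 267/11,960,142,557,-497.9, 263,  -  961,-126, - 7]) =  [ - 961 , - 499, - 497.9,  -  173, - 126  ,-66,-7, 77/8, 267/11, 142, 263,462, 557, 649, 960]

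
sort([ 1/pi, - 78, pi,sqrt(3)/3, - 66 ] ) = [- 78, - 66,1/pi,  sqrt (3)/3, pi]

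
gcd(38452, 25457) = 1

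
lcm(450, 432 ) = 10800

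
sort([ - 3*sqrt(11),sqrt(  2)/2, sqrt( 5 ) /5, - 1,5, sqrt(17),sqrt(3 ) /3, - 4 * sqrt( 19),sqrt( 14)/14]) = [ - 4 * sqrt( 19 ), - 3*sqrt(11),-1,sqrt( 14 ) /14,sqrt( 5 ) /5, sqrt(3)/3,sqrt( 2 )/2,sqrt(17 ),5 ]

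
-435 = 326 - 761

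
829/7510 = 829/7510 = 0.11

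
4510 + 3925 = 8435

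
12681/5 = 12681/5 = 2536.20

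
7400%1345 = 675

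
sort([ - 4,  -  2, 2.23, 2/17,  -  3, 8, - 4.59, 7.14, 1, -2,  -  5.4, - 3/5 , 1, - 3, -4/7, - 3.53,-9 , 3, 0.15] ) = [  -  9, - 5.4, - 4.59, - 4,-3.53, - 3,- 3,  -  2, -2,-3/5, - 4/7, 2/17, 0.15,  1, 1, 2.23,3,7.14,8 ] 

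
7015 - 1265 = 5750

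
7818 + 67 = 7885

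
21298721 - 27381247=-6082526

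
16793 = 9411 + 7382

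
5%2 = 1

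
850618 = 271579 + 579039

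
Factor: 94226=2^1*11^1*4283^1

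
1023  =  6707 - 5684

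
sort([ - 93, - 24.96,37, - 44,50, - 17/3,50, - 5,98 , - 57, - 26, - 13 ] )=[ - 93, - 57 , - 44, -26, - 24.96, - 13 ,- 17/3, - 5,37, 50,50, 98]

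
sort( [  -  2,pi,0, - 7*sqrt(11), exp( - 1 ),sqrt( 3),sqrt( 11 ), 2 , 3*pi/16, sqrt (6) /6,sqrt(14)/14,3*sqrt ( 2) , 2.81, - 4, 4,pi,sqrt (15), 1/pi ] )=[ - 7*sqrt( 11), - 4, - 2, 0, sqrt( 14) /14, 1/pi, exp( - 1) , sqrt (6) /6, 3*pi/16, sqrt(3),2, 2.81 , pi, pi,sqrt( 11 ),sqrt( 15 ),4, 3*sqrt(2) ]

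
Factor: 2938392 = 2^3*3^2*37^1* 1103^1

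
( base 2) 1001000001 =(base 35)GH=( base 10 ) 577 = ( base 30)j7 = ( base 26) M5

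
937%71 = 14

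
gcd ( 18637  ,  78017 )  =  1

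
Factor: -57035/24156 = - 2^ ( - 2)*3^(  -  2 )*5^1*17^1 = -85/36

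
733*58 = 42514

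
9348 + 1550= 10898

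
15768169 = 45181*349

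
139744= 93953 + 45791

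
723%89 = 11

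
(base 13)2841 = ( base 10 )5799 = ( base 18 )hg3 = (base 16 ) 16a7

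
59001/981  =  19667/327  =  60.14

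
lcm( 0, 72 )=0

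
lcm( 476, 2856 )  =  2856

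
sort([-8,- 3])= [ - 8, - 3]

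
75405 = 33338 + 42067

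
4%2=0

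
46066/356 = 23033/178 = 129.40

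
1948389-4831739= - 2883350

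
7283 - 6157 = 1126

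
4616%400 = 216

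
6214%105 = 19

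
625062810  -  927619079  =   - 302556269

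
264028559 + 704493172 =968521731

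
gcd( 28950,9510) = 30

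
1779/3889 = 1779/3889 = 0.46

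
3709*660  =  2447940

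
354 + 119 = 473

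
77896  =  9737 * 8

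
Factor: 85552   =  2^4* 5347^1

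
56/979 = 56/979= 0.06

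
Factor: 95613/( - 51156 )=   -2^( - 2 ) * 3^( - 1) * 7^( - 1)*157^1 = - 157/84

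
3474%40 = 34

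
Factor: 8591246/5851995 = 2^1*3^( - 1 ) * 5^ ( - 1 )*17^( - 1 )*53^( - 1)*433^( - 1)*4295623^1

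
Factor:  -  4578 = - 2^1*3^1*7^1*109^1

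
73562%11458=4814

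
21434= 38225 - 16791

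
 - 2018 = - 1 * 2018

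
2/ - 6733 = -1  +  6731/6733= - 0.00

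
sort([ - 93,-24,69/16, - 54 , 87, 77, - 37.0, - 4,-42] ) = [ - 93 , - 54, - 42, - 37.0,-24, - 4,69/16, 77, 87]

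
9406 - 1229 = 8177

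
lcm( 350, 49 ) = 2450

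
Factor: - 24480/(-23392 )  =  3^2 * 5^1*43^( - 1 ) = 45/43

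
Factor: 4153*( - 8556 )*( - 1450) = 51522948600 =2^3*3^1*5^2*23^1*29^1*31^1*4153^1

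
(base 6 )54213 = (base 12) 4369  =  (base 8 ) 16401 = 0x1D01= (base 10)7425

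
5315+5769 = 11084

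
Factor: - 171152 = -2^4*19^1*563^1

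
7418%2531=2356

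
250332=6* 41722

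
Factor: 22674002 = 2^1* 13^1*872077^1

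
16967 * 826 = 14014742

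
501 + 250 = 751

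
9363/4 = 9363/4  =  2340.75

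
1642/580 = 821/290 = 2.83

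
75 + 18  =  93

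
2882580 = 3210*898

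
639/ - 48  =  -14 + 11/16  =  - 13.31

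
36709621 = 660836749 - 624127128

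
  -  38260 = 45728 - 83988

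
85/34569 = 85/34569=0.00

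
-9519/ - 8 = 9519/8  =  1189.88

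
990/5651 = 990/5651 =0.18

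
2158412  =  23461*92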